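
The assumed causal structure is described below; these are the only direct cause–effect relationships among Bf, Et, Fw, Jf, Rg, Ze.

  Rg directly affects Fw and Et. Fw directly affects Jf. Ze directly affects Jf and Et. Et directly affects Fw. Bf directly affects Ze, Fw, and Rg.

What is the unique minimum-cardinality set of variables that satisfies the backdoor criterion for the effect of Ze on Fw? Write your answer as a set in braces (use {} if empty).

{Bf}

Variables eligible for adjustment (non-descendants of Ze, excluding Ze and Fw): {Bf, Rg}.
Backdoor paths from Ze to Fw:
  P1: Ze <- Bf -> Rg -> Et -> Fw
  P2: Ze <- Bf -> Rg -> Fw
  P3: Ze <- Bf -> Fw
The empty set is not sufficient: P1 (Ze <- Bf -> Rg -> Et -> Fw) has no collider blocking it and no conditioned non-collider, so it is open.
Try {Bf}:
  P1: blocked at fork node Bf ∈ conditioning set.
  P2: blocked at fork node Bf ∈ conditioning set.
  P3: blocked at fork node Bf ∈ conditioning set.
{Bf} contains no descendant of Ze and blocks every backdoor path.
No other singleton works — e.g. {Rg} leaves P3 open — so {Bf} is the unique smallest valid adjustment set.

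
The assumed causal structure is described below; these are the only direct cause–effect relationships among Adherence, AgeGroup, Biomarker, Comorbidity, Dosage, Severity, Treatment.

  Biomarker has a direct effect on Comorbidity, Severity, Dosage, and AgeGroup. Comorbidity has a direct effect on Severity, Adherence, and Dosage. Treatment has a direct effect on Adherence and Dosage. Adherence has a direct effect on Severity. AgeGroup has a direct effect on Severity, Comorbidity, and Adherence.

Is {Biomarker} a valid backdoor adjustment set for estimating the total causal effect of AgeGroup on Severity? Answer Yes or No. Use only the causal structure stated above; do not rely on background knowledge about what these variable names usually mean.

Yes

Backdoor paths from AgeGroup to Severity (paths whose first edge points into AgeGroup):
  P1: AgeGroup <- Biomarker -> Comorbidity -> Adherence -> Severity
  P2: AgeGroup <- Biomarker -> Comorbidity -> Severity
  P3: AgeGroup <- Biomarker -> Comorbidity -> Dosage <- Treatment -> Adherence -> Severity
  P4: AgeGroup <- Biomarker -> Severity
  P5: AgeGroup <- Biomarker -> Dosage <- Comorbidity -> Adherence -> Severity
  P6: AgeGroup <- Biomarker -> Dosage <- Comorbidity -> Severity
  P7: AgeGroup <- Biomarker -> Dosage <- Treatment -> Adherence <- Comorbidity -> Severity
  P8: AgeGroup <- Biomarker -> Dosage <- Treatment -> Adherence -> Severity
Condition 1 (no descendant of AgeGroup in the set): holds — descendants of AgeGroup are {Adherence, Comorbidity, Dosage, Severity}; none are in {Biomarker}.
Condition 2 (every backdoor path blocked by {Biomarker}):
  P1: blocked at fork node Biomarker ∈ conditioning set.
  P2: blocked at fork node Biomarker ∈ conditioning set.
  P3: blocked at fork node Biomarker ∈ conditioning set.
  P4: blocked at fork node Biomarker ∈ conditioning set.
  P5: blocked at fork node Biomarker ∈ conditioning set.
  P6: blocked at fork node Biomarker ∈ conditioning set.
  P7: blocked at fork node Biomarker ∈ conditioning set.
  P8: blocked at fork node Biomarker ∈ conditioning set.
{Biomarker} satisfies the backdoor criterion.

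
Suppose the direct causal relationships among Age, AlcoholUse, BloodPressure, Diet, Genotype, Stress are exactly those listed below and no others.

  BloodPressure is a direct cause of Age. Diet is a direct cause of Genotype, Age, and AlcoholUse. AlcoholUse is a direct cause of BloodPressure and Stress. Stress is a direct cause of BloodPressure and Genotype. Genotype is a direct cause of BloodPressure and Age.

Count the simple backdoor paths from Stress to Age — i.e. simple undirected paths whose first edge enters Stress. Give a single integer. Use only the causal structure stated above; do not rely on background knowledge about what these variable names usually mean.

6

A backdoor path from Stress to Age is any simple undirected path whose first edge points into Stress (i.e. leaves Stress via a parent).
Parents of Stress: {AlcoholUse}.
Enumerating:
  P1: Stress <- AlcoholUse <- Diet -> Genotype -> BloodPressure -> Age
  P2: Stress <- AlcoholUse <- Diet -> Genotype -> Age
  P3: Stress <- AlcoholUse <- Diet -> Age
  P4: Stress <- AlcoholUse -> BloodPressure <- Genotype <- Diet -> Age
  P5: Stress <- AlcoholUse -> BloodPressure <- Genotype -> Age
  P6: Stress <- AlcoholUse -> BloodPressure -> Age
That exhausts the simple backdoor paths. Count: 6.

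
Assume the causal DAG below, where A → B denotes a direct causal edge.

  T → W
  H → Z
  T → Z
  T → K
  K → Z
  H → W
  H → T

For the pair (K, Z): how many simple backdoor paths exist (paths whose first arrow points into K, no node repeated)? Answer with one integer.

A backdoor path from K to Z is any simple undirected path whose first edge points into K (i.e. leaves K via a parent).
Parents of K: {T}.
Enumerating:
  P1: K <- T <- H -> Z
  P2: K <- T -> Z
  P3: K <- T -> W <- H -> Z
That exhausts the simple backdoor paths. Count: 3.

3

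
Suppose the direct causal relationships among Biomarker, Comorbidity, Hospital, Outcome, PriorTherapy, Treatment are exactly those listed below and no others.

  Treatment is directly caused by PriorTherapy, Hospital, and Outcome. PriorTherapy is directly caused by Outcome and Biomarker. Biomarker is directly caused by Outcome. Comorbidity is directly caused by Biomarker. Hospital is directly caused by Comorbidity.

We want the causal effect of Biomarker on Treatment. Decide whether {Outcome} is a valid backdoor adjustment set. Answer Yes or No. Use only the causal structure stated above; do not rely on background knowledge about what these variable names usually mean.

Yes

Backdoor paths from Biomarker to Treatment (paths whose first edge points into Biomarker):
  P1: Biomarker <- Outcome -> PriorTherapy -> Treatment
  P2: Biomarker <- Outcome -> Treatment
Condition 1 (no descendant of Biomarker in the set): holds — descendants of Biomarker are {Comorbidity, Hospital, PriorTherapy, Treatment}; none are in {Outcome}.
Condition 2 (every backdoor path blocked by {Outcome}):
  P1: blocked at fork node Outcome ∈ conditioning set.
  P2: blocked at fork node Outcome ∈ conditioning set.
{Outcome} satisfies the backdoor criterion.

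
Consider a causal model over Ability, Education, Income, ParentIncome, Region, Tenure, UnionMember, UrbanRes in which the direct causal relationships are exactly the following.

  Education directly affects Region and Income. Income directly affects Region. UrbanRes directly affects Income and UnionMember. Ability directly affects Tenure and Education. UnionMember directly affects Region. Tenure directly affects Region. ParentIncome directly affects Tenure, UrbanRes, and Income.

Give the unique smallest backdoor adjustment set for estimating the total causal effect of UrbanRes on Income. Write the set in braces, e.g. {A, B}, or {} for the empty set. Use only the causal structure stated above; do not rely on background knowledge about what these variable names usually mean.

{ParentIncome}

Variables eligible for adjustment (non-descendants of UrbanRes, excluding UrbanRes and Income): {Ability, Education, ParentIncome, Tenure}.
Backdoor paths from UrbanRes to Income:
  P1: UrbanRes <- ParentIncome -> Income
  P2: UrbanRes <- ParentIncome -> Tenure <- Ability -> Education -> Income
  P3: UrbanRes <- ParentIncome -> Tenure <- Ability -> Education -> Region <- Income
  P4: UrbanRes <- ParentIncome -> Tenure -> Region <- Education -> Income
  P5: UrbanRes <- ParentIncome -> Tenure -> Region <- Income
The empty set is not sufficient: P1 (UrbanRes <- ParentIncome -> Income) has no collider blocking it and no conditioned non-collider, so it is open.
Try {ParentIncome}:
  P1: blocked at fork node ParentIncome ∈ conditioning set.
  P2: blocked at fork node ParentIncome ∈ conditioning set.
  P3: blocked at fork node ParentIncome ∈ conditioning set.
  P4: blocked at fork node ParentIncome ∈ conditioning set.
  P5: blocked at fork node ParentIncome ∈ conditioning set.
{ParentIncome} contains no descendant of UrbanRes and blocks every backdoor path.
No other singleton works — e.g. {Ability} leaves P1 open — so {ParentIncome} is the unique smallest valid adjustment set.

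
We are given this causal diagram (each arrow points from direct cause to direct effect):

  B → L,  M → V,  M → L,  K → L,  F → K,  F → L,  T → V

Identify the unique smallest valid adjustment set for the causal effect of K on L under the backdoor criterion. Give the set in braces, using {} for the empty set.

Variables eligible for adjustment (non-descendants of K, excluding K and L): {B, F, M, T, V}.
Backdoor paths from K to L:
  P1: K <- F -> L
The empty set is not sufficient: P1 (K <- F -> L) has no collider blocking it and no conditioned non-collider, so it is open.
Try {F}:
  P1: blocked at fork node F ∈ conditioning set.
{F} contains no descendant of K and blocks every backdoor path.
No other singleton works — e.g. {T} leaves P1 open — so {F} is the unique smallest valid adjustment set.

{F}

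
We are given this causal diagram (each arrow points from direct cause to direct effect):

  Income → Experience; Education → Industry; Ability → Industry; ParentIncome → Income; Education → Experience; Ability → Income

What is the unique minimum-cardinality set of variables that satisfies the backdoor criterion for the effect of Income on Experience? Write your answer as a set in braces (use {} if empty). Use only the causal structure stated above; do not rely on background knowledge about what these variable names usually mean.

Variables eligible for adjustment (non-descendants of Income, excluding Income and Experience): {Ability, Education, Industry, ParentIncome}.
Backdoor paths from Income to Experience:
  P1: Income <- Ability -> Industry <- Education -> Experience
Each backdoor path contains an unconditioned collider, so every path is already blocked with the empty conditioning set:
  P1: blocked at collider Industry (neither it nor any descendant is in the conditioning set).
The empty set is therefore the unique smallest valid set.

{}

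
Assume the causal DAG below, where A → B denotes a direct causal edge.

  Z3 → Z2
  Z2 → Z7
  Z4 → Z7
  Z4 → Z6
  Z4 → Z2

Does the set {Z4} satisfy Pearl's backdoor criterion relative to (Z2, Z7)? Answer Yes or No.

Yes

Backdoor paths from Z2 to Z7 (paths whose first edge points into Z2):
  P1: Z2 <- Z4 -> Z7
Condition 1 (no descendant of Z2 in the set): holds — descendants of Z2 are {Z7}; none are in {Z4}.
Condition 2 (every backdoor path blocked by {Z4}):
  P1: blocked at fork node Z4 ∈ conditioning set.
{Z4} satisfies the backdoor criterion.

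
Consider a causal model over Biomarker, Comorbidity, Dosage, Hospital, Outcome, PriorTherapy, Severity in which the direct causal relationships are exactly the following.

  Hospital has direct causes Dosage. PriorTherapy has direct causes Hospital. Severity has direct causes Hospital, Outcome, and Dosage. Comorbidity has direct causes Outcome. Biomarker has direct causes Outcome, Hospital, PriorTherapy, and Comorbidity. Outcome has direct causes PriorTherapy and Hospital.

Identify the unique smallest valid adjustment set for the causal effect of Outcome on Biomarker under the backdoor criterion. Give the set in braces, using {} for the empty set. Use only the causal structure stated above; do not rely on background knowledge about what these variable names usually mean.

{Hospital, PriorTherapy}

Variables eligible for adjustment (non-descendants of Outcome, excluding Outcome and Biomarker): {Dosage, Hospital, PriorTherapy}.
Backdoor paths from Outcome to Biomarker:
  P1: Outcome <- Hospital -> PriorTherapy -> Biomarker
  P2: Outcome <- Hospital -> Biomarker
  P3: Outcome <- PriorTherapy <- Hospital -> Biomarker
  P4: Outcome <- PriorTherapy -> Biomarker
The empty set is not sufficient: P1 (Outcome <- Hospital -> PriorTherapy -> Biomarker) has no collider blocking it and no conditioned non-collider, so it is open.
Try {Hospital, PriorTherapy}:
  P1: blocked at fork node Hospital ∈ conditioning set.
  P2: blocked at fork node Hospital ∈ conditioning set.
  P3: blocked at chain node PriorTherapy ∈ conditioning set.
  P4: blocked at fork node PriorTherapy ∈ conditioning set.
{Hospital, PriorTherapy} contains no descendant of Outcome and blocks every backdoor path.
Every element of {Hospital, PriorTherapy} is needed (dropping Hospital leaves P2 open; dropping PriorTherapy leaves P4 open), so no proper subset is valid.
Among all size-2 subsets of the eligible variables, only {Hospital, PriorTherapy} blocks every backdoor path, so it is the unique smallest valid adjustment set.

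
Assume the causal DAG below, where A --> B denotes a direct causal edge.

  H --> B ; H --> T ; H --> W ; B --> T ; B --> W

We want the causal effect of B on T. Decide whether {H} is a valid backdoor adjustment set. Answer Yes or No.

Backdoor paths from B to T (paths whose first edge points into B):
  P1: B <- H -> T
Condition 1 (no descendant of B in the set): holds — descendants of B are {T, W}; none are in {H}.
Condition 2 (every backdoor path blocked by {H}):
  P1: blocked at fork node H ∈ conditioning set.
{H} satisfies the backdoor criterion.

Yes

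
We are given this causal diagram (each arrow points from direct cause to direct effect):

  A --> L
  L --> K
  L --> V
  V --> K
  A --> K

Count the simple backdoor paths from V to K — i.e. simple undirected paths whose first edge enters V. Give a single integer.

2

A backdoor path from V to K is any simple undirected path whose first edge points into V (i.e. leaves V via a parent).
Parents of V: {L}.
Enumerating:
  P1: V <- L <- A -> K
  P2: V <- L -> K
That exhausts the simple backdoor paths. Count: 2.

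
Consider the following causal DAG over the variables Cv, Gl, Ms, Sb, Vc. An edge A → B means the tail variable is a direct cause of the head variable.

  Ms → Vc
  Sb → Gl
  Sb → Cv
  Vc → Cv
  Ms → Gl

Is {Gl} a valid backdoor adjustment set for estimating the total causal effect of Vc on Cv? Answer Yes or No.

Backdoor paths from Vc to Cv (paths whose first edge points into Vc):
  P1: Vc <- Ms -> Gl <- Sb -> Cv
Condition 1 (no descendant of Vc in the set): holds — descendants of Vc are {Cv}; none are in {Gl}.
Condition 2 (every backdoor path blocked by {Gl}):
  P1: open — collider(s) Gl are conditioned on (or have a conditioned descendant) and no non-collider on the path is in the set.
{Gl} does not satisfy the backdoor criterion.

No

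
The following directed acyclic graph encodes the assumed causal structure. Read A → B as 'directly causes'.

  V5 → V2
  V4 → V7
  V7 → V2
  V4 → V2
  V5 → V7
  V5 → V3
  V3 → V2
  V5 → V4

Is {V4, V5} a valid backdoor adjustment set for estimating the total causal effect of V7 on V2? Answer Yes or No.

Yes

Backdoor paths from V7 to V2 (paths whose first edge points into V7):
  P1: V7 <- V5 -> V4 -> V2
  P2: V7 <- V5 -> V3 -> V2
  P3: V7 <- V5 -> V2
  P4: V7 <- V4 <- V5 -> V3 -> V2
  P5: V7 <- V4 <- V5 -> V2
  P6: V7 <- V4 -> V2
Condition 1 (no descendant of V7 in the set): holds — descendants of V7 are {V2}; none are in {V4, V5}.
Condition 2 (every backdoor path blocked by {V4, V5}):
  P1: blocked at fork node V5 ∈ conditioning set.
  P2: blocked at fork node V5 ∈ conditioning set.
  P3: blocked at fork node V5 ∈ conditioning set.
  P4: blocked at chain node V4 ∈ conditioning set.
  P5: blocked at chain node V4 ∈ conditioning set.
  P6: blocked at fork node V4 ∈ conditioning set.
{V4, V5} satisfies the backdoor criterion.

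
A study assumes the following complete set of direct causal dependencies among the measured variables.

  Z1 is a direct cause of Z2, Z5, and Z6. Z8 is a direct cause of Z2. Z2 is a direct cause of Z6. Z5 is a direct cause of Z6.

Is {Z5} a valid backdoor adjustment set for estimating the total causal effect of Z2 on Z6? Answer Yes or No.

Backdoor paths from Z2 to Z6 (paths whose first edge points into Z2):
  P1: Z2 <- Z1 -> Z5 -> Z6
  P2: Z2 <- Z1 -> Z6
Condition 1 (no descendant of Z2 in the set): holds — descendants of Z2 are {Z6}; none are in {Z5}.
Condition 2 (every backdoor path blocked by {Z5}):
  P1: blocked at chain node Z5 ∈ conditioning set.
  P2: open — no interior node is in the conditioning set.
{Z5} does not satisfy the backdoor criterion.

No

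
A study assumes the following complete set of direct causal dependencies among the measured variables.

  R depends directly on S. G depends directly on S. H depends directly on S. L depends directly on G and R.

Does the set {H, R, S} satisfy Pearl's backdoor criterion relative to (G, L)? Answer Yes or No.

Backdoor paths from G to L (paths whose first edge points into G):
  P1: G <- S -> R -> L
Condition 1 (no descendant of G in the set): holds — descendants of G are {L}; none are in {H, R, S}.
Condition 2 (every backdoor path blocked by {H, R, S}):
  P1: blocked at fork node S ∈ conditioning set.
{H, R, S} satisfies the backdoor criterion.

Yes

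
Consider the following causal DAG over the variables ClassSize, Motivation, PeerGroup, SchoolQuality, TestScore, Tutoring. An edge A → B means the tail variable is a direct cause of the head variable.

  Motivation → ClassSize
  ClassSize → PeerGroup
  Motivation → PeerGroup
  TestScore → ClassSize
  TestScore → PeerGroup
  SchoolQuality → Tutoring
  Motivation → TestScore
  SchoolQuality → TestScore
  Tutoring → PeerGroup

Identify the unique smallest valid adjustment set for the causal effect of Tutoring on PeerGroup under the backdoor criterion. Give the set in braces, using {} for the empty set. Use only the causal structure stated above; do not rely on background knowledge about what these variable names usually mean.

{SchoolQuality}

Variables eligible for adjustment (non-descendants of Tutoring, excluding Tutoring and PeerGroup): {ClassSize, Motivation, SchoolQuality, TestScore}.
Backdoor paths from Tutoring to PeerGroup:
  P1: Tutoring <- SchoolQuality -> TestScore <- Motivation -> ClassSize -> PeerGroup
  P2: Tutoring <- SchoolQuality -> TestScore <- Motivation -> PeerGroup
  P3: Tutoring <- SchoolQuality -> TestScore -> ClassSize <- Motivation -> PeerGroup
  P4: Tutoring <- SchoolQuality -> TestScore -> ClassSize -> PeerGroup
  P5: Tutoring <- SchoolQuality -> TestScore -> PeerGroup
The empty set is not sufficient: P4 (Tutoring <- SchoolQuality -> TestScore -> ClassSize -> PeerGroup) has no collider blocking it and no conditioned non-collider, so it is open.
Try {SchoolQuality}:
  P1: blocked at fork node SchoolQuality ∈ conditioning set.
  P2: blocked at fork node SchoolQuality ∈ conditioning set.
  P3: blocked at fork node SchoolQuality ∈ conditioning set.
  P4: blocked at fork node SchoolQuality ∈ conditioning set.
  P5: blocked at fork node SchoolQuality ∈ conditioning set.
{SchoolQuality} contains no descendant of Tutoring and blocks every backdoor path.
No other singleton works — e.g. {Motivation} leaves P4 open — so {SchoolQuality} is the unique smallest valid adjustment set.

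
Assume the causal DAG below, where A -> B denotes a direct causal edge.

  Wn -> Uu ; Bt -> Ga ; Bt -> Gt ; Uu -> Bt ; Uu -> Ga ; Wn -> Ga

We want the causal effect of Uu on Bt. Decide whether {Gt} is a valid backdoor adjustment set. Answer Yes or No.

No

Backdoor paths from Uu to Bt (paths whose first edge points into Uu):
  P1: Uu <- Wn -> Ga <- Bt
Condition 1 (no descendant of Uu in the set): FAILS — Gt is a descendant of Uu.
Condition 2 (every backdoor path blocked by {Gt}):
  P1: blocked at collider Ga (neither it nor any descendant is in the conditioning set).
{Gt} does not satisfy the backdoor criterion.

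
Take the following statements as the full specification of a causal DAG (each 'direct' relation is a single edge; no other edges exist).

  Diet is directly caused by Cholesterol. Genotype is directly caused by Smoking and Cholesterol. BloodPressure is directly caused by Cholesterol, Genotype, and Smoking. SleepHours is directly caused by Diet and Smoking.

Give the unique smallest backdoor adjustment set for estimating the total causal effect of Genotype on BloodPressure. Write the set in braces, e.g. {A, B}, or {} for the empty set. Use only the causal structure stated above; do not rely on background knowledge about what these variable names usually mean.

Variables eligible for adjustment (non-descendants of Genotype, excluding Genotype and BloodPressure): {Cholesterol, Diet, SleepHours, Smoking}.
Backdoor paths from Genotype to BloodPressure:
  P1: Genotype <- Cholesterol -> BloodPressure
  P2: Genotype <- Cholesterol -> Diet -> SleepHours <- Smoking -> BloodPressure
  P3: Genotype <- Smoking -> BloodPressure
  P4: Genotype <- Smoking -> SleepHours <- Diet <- Cholesterol -> BloodPressure
The empty set is not sufficient: P1 (Genotype <- Cholesterol -> BloodPressure) has no collider blocking it and no conditioned non-collider, so it is open.
Try {Cholesterol, Smoking}:
  P1: blocked at fork node Cholesterol ∈ conditioning set.
  P2: blocked at fork node Cholesterol ∈ conditioning set.
  P3: blocked at fork node Smoking ∈ conditioning set.
  P4: blocked at fork node Smoking ∈ conditioning set.
{Cholesterol, Smoking} contains no descendant of Genotype and blocks every backdoor path.
Every element of {Cholesterol, Smoking} is needed (dropping Cholesterol leaves P1 open; dropping Smoking leaves P3 open), so no proper subset is valid.
Among all size-2 subsets of the eligible variables, only {Cholesterol, Smoking} blocks every backdoor path, so it is the unique smallest valid adjustment set.

{Cholesterol, Smoking}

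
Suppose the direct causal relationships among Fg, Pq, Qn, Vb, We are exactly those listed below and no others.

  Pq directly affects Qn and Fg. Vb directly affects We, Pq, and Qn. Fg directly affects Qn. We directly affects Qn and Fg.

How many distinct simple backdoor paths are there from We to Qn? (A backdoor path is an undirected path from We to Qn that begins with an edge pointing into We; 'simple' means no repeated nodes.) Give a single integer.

A backdoor path from We to Qn is any simple undirected path whose first edge points into We (i.e. leaves We via a parent).
Parents of We: {Vb}.
Enumerating:
  P1: We <- Vb -> Pq -> Fg -> Qn
  P2: We <- Vb -> Pq -> Qn
  P3: We <- Vb -> Qn
That exhausts the simple backdoor paths. Count: 3.

3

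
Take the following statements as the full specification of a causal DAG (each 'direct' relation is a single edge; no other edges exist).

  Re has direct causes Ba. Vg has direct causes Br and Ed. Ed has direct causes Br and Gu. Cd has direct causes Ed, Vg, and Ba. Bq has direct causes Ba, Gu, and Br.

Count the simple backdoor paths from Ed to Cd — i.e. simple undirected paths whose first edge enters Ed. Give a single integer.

A backdoor path from Ed to Cd is any simple undirected path whose first edge points into Ed (i.e. leaves Ed via a parent).
Parents of Ed: {Br, Gu}.
Enumerating:
  P1: Ed <- Gu -> Bq <- Br -> Vg -> Cd
  P2: Ed <- Gu -> Bq <- Ba -> Cd
  P3: Ed <- Br -> Vg -> Cd
  P4: Ed <- Br -> Bq <- Ba -> Cd
That exhausts the simple backdoor paths. Count: 4.

4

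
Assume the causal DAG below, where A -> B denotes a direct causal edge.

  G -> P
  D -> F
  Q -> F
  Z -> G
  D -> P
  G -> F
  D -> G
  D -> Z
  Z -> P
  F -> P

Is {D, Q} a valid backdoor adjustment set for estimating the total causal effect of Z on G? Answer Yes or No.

Backdoor paths from Z to G (paths whose first edge points into Z):
  P1: Z <- D -> G
  P2: Z <- D -> F <- G
  P3: Z <- D -> F -> P <- G
  P4: Z <- D -> P <- G
  P5: Z <- D -> P <- F <- G
Condition 1 (no descendant of Z in the set): holds — descendants of Z are {F, G, P}; none are in {D, Q}.
Condition 2 (every backdoor path blocked by {D, Q}):
  P1: blocked at fork node D ∈ conditioning set.
  P2: blocked at fork node D ∈ conditioning set.
  P3: blocked at fork node D ∈ conditioning set.
  P4: blocked at fork node D ∈ conditioning set.
  P5: blocked at fork node D ∈ conditioning set.
{D, Q} satisfies the backdoor criterion.

Yes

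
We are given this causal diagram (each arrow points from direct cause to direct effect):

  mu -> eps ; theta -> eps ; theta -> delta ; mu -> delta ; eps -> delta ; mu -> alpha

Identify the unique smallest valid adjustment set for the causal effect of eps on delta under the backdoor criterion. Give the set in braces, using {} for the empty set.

{mu, theta}

Variables eligible for adjustment (non-descendants of eps, excluding eps and delta): {alpha, mu, theta}.
Backdoor paths from eps to delta:
  P1: eps <- mu -> delta
  P2: eps <- theta -> delta
The empty set is not sufficient: P1 (eps <- mu -> delta) has no collider blocking it and no conditioned non-collider, so it is open.
Try {mu, theta}:
  P1: blocked at fork node mu ∈ conditioning set.
  P2: blocked at fork node theta ∈ conditioning set.
{mu, theta} contains no descendant of eps and blocks every backdoor path.
Every element of {mu, theta} is needed (dropping mu leaves P1 open; dropping theta leaves P2 open), so no proper subset is valid.
Among all size-2 subsets of the eligible variables, only {mu, theta} blocks every backdoor path, so it is the unique smallest valid adjustment set.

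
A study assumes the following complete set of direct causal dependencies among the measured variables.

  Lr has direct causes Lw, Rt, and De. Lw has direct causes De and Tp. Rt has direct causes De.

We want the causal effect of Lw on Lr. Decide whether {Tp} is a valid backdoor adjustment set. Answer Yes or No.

No

Backdoor paths from Lw to Lr (paths whose first edge points into Lw):
  P1: Lw <- De -> Rt -> Lr
  P2: Lw <- De -> Lr
Condition 1 (no descendant of Lw in the set): holds — descendants of Lw are {Lr}; none are in {Tp}.
Condition 2 (every backdoor path blocked by {Tp}):
  P1: open — no interior node is in the conditioning set.
  P2: open — no interior node is in the conditioning set.
{Tp} does not satisfy the backdoor criterion.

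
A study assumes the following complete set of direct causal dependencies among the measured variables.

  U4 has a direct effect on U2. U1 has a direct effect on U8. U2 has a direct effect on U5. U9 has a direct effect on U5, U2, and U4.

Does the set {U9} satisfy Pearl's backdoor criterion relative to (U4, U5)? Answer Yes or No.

Backdoor paths from U4 to U5 (paths whose first edge points into U4):
  P1: U4 <- U9 -> U2 -> U5
  P2: U4 <- U9 -> U5
Condition 1 (no descendant of U4 in the set): holds — descendants of U4 are {U2, U5}; none are in {U9}.
Condition 2 (every backdoor path blocked by {U9}):
  P1: blocked at fork node U9 ∈ conditioning set.
  P2: blocked at fork node U9 ∈ conditioning set.
{U9} satisfies the backdoor criterion.

Yes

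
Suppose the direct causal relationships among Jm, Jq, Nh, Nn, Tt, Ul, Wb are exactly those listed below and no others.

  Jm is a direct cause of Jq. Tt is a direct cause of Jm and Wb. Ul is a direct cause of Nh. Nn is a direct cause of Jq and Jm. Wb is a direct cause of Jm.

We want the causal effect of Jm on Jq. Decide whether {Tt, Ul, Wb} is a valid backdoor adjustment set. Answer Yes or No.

No

Backdoor paths from Jm to Jq (paths whose first edge points into Jm):
  P1: Jm <- Nn -> Jq
Condition 1 (no descendant of Jm in the set): holds — descendants of Jm are {Jq}; none are in {Tt, Ul, Wb}.
Condition 2 (every backdoor path blocked by {Tt, Ul, Wb}):
  P1: open — no interior node is in the conditioning set.
{Tt, Ul, Wb} does not satisfy the backdoor criterion.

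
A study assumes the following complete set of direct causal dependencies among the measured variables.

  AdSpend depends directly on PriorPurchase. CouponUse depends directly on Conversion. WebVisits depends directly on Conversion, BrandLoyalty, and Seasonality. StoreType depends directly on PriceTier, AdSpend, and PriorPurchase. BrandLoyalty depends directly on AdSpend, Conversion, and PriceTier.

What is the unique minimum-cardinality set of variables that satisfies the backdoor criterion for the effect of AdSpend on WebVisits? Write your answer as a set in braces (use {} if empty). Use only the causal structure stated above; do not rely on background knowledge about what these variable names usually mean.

Variables eligible for adjustment (non-descendants of AdSpend, excluding AdSpend and WebVisits): {Conversion, CouponUse, PriceTier, PriorPurchase, Seasonality}.
Backdoor paths from AdSpend to WebVisits:
  P1: AdSpend <- PriorPurchase -> StoreType <- PriceTier -> BrandLoyalty <- Conversion -> WebVisits
  P2: AdSpend <- PriorPurchase -> StoreType <- PriceTier -> BrandLoyalty -> WebVisits
Each backdoor path contains an unconditioned collider, so every path is already blocked with the empty conditioning set:
  P1: blocked at collider StoreType (neither it nor any descendant is in the conditioning set).
  P2: blocked at collider StoreType (neither it nor any descendant is in the conditioning set).
The empty set is therefore the unique smallest valid set.

{}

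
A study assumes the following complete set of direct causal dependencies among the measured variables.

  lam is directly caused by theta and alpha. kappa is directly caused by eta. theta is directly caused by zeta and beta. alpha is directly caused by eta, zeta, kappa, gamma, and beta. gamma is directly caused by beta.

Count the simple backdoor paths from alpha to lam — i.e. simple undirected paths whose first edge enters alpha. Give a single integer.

A backdoor path from alpha to lam is any simple undirected path whose first edge points into alpha (i.e. leaves alpha via a parent).
Parents of alpha: {beta, eta, gamma, kappa, zeta}.
Enumerating:
  P1: alpha <- beta -> theta -> lam
  P2: alpha <- gamma <- beta -> theta -> lam
  P3: alpha <- zeta -> theta -> lam
That exhausts the simple backdoor paths. Count: 3.

3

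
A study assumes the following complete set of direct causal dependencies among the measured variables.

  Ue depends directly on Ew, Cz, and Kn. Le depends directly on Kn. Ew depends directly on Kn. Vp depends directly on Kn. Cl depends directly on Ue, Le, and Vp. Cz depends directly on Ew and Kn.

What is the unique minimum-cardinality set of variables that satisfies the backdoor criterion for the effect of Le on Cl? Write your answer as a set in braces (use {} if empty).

Variables eligible for adjustment (non-descendants of Le, excluding Le and Cl): {Cz, Ew, Kn, Ue, Vp}.
Backdoor paths from Le to Cl:
  P1: Le <- Kn -> Vp -> Cl
  P2: Le <- Kn -> Ew -> Cz -> Ue -> Cl
  P3: Le <- Kn -> Ew -> Ue -> Cl
  P4: Le <- Kn -> Cz <- Ew -> Ue -> Cl
  P5: Le <- Kn -> Cz -> Ue -> Cl
  P6: Le <- Kn -> Ue -> Cl
The empty set is not sufficient: P1 (Le <- Kn -> Vp -> Cl) has no collider blocking it and no conditioned non-collider, so it is open.
Try {Kn}:
  P1: blocked at fork node Kn ∈ conditioning set.
  P2: blocked at fork node Kn ∈ conditioning set.
  P3: blocked at fork node Kn ∈ conditioning set.
  P4: blocked at fork node Kn ∈ conditioning set.
  P5: blocked at fork node Kn ∈ conditioning set.
  P6: blocked at fork node Kn ∈ conditioning set.
{Kn} contains no descendant of Le and blocks every backdoor path.
No other singleton works — e.g. {Vp} leaves P2 open — so {Kn} is the unique smallest valid adjustment set.

{Kn}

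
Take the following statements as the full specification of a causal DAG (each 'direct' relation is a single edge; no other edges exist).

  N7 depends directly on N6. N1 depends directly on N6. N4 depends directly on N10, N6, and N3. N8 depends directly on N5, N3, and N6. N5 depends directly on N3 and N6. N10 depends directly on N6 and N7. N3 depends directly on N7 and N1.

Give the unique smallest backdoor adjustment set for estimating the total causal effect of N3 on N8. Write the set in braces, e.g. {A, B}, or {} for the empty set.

Variables eligible for adjustment (non-descendants of N3, excluding N3 and N8): {N1, N10, N6, N7}.
Backdoor paths from N3 to N8:
  P1: N3 <- N1 <- N6 -> N5 -> N8
  P2: N3 <- N1 <- N6 -> N8
  P3: N3 <- N7 <- N6 -> N5 -> N8
  P4: N3 <- N7 <- N6 -> N8
  P5: N3 <- N7 -> N10 <- N6 -> N5 -> N8
  P6: N3 <- N7 -> N10 <- N6 -> N8
  P7: N3 <- N7 -> N10 -> N4 <- N6 -> N5 -> N8
  P8: N3 <- N7 -> N10 -> N4 <- N6 -> N8
The empty set is not sufficient: P1 (N3 <- N1 <- N6 -> N5 -> N8) has no collider blocking it and no conditioned non-collider, so it is open.
Try {N6}:
  P1: blocked at fork node N6 ∈ conditioning set.
  P2: blocked at fork node N6 ∈ conditioning set.
  P3: blocked at fork node N6 ∈ conditioning set.
  P4: blocked at fork node N6 ∈ conditioning set.
  P5: blocked at collider N10 (neither it nor any descendant is in the conditioning set).
  P6: blocked at collider N10 (neither it nor any descendant is in the conditioning set).
  P7: blocked at collider N4 (neither it nor any descendant is in the conditioning set).
  P8: blocked at collider N4 (neither it nor any descendant is in the conditioning set).
{N6} contains no descendant of N3 and blocks every backdoor path.
No other singleton works — e.g. {N1} leaves P3 open — so {N6} is the unique smallest valid adjustment set.

{N6}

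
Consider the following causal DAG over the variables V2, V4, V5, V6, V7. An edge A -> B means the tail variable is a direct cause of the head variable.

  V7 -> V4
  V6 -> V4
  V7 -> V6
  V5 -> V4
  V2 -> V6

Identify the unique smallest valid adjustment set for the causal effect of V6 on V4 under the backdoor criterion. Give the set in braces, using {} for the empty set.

{V7}

Variables eligible for adjustment (non-descendants of V6, excluding V6 and V4): {V2, V5, V7}.
Backdoor paths from V6 to V4:
  P1: V6 <- V7 -> V4
The empty set is not sufficient: P1 (V6 <- V7 -> V4) has no collider blocking it and no conditioned non-collider, so it is open.
Try {V7}:
  P1: blocked at fork node V7 ∈ conditioning set.
{V7} contains no descendant of V6 and blocks every backdoor path.
No other singleton works — e.g. {V2} leaves P1 open — so {V7} is the unique smallest valid adjustment set.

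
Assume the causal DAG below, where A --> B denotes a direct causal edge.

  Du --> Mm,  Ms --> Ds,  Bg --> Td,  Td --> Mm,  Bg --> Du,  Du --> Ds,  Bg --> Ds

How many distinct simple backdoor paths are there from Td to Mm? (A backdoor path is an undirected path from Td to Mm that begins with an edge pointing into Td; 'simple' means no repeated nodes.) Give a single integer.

A backdoor path from Td to Mm is any simple undirected path whose first edge points into Td (i.e. leaves Td via a parent).
Parents of Td: {Bg}.
Enumerating:
  P1: Td <- Bg -> Du -> Mm
  P2: Td <- Bg -> Ds <- Du -> Mm
That exhausts the simple backdoor paths. Count: 2.

2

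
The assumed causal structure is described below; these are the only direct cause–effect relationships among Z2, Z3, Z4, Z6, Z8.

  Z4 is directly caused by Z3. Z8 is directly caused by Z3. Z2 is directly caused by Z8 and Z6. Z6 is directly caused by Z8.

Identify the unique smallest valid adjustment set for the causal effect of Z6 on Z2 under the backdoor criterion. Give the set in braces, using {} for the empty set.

{Z8}

Variables eligible for adjustment (non-descendants of Z6, excluding Z6 and Z2): {Z3, Z4, Z8}.
Backdoor paths from Z6 to Z2:
  P1: Z6 <- Z8 -> Z2
The empty set is not sufficient: P1 (Z6 <- Z8 -> Z2) has no collider blocking it and no conditioned non-collider, so it is open.
Try {Z8}:
  P1: blocked at fork node Z8 ∈ conditioning set.
{Z8} contains no descendant of Z6 and blocks every backdoor path.
No other singleton works — e.g. {Z3} leaves P1 open — so {Z8} is the unique smallest valid adjustment set.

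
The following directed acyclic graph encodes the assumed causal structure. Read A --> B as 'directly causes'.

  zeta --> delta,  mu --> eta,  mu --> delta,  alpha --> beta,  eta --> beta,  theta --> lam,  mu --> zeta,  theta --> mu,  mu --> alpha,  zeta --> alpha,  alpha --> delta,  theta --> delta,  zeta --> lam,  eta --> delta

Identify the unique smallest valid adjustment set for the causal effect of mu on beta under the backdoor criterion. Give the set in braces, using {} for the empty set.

Variables eligible for adjustment (non-descendants of mu, excluding mu and beta): {theta}.
Backdoor paths from mu to beta:
  P1: mu <- theta -> lam <- zeta -> alpha -> delta <- eta -> beta
  P2: mu <- theta -> lam <- zeta -> alpha -> beta
  P3: mu <- theta -> lam <- zeta -> delta <- alpha -> beta
  P4: mu <- theta -> lam <- zeta -> delta <- eta -> beta
  P5: mu <- theta -> delta <- zeta -> alpha -> beta
  P6: mu <- theta -> delta <- alpha -> beta
  P7: mu <- theta -> delta <- eta -> beta
Each backdoor path contains an unconditioned collider, so every path is already blocked with the empty conditioning set:
  P1: blocked at collider lam (neither it nor any descendant is in the conditioning set).
  P2: blocked at collider lam (neither it nor any descendant is in the conditioning set).
  P3: blocked at collider lam (neither it nor any descendant is in the conditioning set).
  P4: blocked at collider lam (neither it nor any descendant is in the conditioning set).
  P5: blocked at collider delta (neither it nor any descendant is in the conditioning set).
  P6: blocked at collider delta (neither it nor any descendant is in the conditioning set).
  P7: blocked at collider delta (neither it nor any descendant is in the conditioning set).
The empty set is therefore the unique smallest valid set.

{}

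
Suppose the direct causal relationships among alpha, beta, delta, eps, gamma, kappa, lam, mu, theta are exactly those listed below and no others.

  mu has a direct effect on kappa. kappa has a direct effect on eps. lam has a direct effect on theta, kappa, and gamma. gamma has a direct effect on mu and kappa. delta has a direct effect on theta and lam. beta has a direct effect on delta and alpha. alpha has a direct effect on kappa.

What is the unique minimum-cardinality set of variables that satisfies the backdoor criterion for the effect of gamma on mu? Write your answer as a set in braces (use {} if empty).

Variables eligible for adjustment (non-descendants of gamma, excluding gamma and mu): {alpha, beta, delta, lam, theta}.
Backdoor paths from gamma to mu:
  P1: gamma <- lam <- delta <- beta -> alpha -> kappa <- mu
  P2: gamma <- lam -> kappa <- mu
  P3: gamma <- lam -> theta <- delta <- beta -> alpha -> kappa <- mu
Each backdoor path contains an unconditioned collider, so every path is already blocked with the empty conditioning set:
  P1: blocked at collider kappa (neither it nor any descendant is in the conditioning set).
  P2: blocked at collider kappa (neither it nor any descendant is in the conditioning set).
  P3: blocked at collider theta (neither it nor any descendant is in the conditioning set).
The empty set is therefore the unique smallest valid set.

{}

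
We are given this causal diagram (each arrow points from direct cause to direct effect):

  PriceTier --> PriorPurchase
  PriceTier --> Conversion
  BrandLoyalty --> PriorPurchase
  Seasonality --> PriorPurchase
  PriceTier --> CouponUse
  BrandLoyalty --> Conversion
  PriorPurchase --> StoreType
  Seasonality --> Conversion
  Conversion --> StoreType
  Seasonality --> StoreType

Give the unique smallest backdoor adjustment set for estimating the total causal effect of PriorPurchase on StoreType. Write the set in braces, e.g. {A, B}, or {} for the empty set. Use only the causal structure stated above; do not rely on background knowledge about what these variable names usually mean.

Variables eligible for adjustment (non-descendants of PriorPurchase, excluding PriorPurchase and StoreType): {BrandLoyalty, Conversion, CouponUse, PriceTier, Seasonality}.
Backdoor paths from PriorPurchase to StoreType:
  P1: PriorPurchase <- Seasonality -> Conversion -> StoreType
  P2: PriorPurchase <- Seasonality -> StoreType
  P3: PriorPurchase <- BrandLoyalty -> Conversion <- Seasonality -> StoreType
  P4: PriorPurchase <- BrandLoyalty -> Conversion -> StoreType
  P5: PriorPurchase <- PriceTier -> Conversion <- Seasonality -> StoreType
  P6: PriorPurchase <- PriceTier -> Conversion -> StoreType
The empty set is not sufficient: P1 (PriorPurchase <- Seasonality -> Conversion -> StoreType) has no collider blocking it and no conditioned non-collider, so it is open.
Try {Conversion, Seasonality}:
  P1: blocked at fork node Seasonality ∈ conditioning set.
  P2: blocked at fork node Seasonality ∈ conditioning set.
  P3: blocked at fork node Seasonality ∈ conditioning set.
  P4: blocked at chain node Conversion ∈ conditioning set.
  P5: blocked at fork node Seasonality ∈ conditioning set.
  P6: blocked at chain node Conversion ∈ conditioning set.
{Conversion, Seasonality} contains no descendant of PriorPurchase and blocks every backdoor path.
Every element of {Conversion, Seasonality} is needed (dropping Conversion leaves P4 open; dropping Seasonality leaves P2 open), so no proper subset is valid.
Among all size-2 subsets of the eligible variables, only {Conversion, Seasonality} blocks every backdoor path, so it is the unique smallest valid adjustment set.

{Conversion, Seasonality}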